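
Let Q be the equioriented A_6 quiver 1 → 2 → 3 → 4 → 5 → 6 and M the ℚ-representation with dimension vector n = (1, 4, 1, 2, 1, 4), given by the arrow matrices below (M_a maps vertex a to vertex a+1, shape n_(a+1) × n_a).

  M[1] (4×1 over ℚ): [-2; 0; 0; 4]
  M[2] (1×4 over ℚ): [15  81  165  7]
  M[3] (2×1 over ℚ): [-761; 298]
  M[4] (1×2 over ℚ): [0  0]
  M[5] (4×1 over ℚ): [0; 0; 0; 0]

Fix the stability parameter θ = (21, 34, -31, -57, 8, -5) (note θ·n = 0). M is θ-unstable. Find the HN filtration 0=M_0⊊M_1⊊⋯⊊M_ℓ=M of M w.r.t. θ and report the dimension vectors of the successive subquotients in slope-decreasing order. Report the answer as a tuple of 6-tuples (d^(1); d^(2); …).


Barcode: M ≅ I[1,4], I[2,2]^3, I[4,4], I[5,5], I[6,6]^4. HN layers by μ_θ (5 steps, strictly decreasing):
  μ^(1)=34; μ^(2)=8; μ^(3)=-5; μ^(4)=-33/4; μ^(5)=-57

((0, 3, 0, 0, 0, 0); (0, 0, 0, 0, 1, 0); (0, 0, 0, 0, 0, 4); (1, 1, 1, 1, 0, 0); (0, 0, 0, 1, 0, 0))


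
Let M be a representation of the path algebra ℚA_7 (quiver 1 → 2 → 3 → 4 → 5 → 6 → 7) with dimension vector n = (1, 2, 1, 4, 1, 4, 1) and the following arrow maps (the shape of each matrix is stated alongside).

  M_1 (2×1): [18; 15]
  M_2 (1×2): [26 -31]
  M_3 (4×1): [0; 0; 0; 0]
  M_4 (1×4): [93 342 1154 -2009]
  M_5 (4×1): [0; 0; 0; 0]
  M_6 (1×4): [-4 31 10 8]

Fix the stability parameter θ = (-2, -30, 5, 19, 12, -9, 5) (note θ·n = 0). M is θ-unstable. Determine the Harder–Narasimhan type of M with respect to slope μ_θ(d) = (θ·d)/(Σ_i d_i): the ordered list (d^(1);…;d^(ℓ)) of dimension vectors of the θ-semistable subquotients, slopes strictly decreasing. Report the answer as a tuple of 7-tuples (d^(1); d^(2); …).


Via rank(M_{q-1}∘⋯∘M_p): M ≅ I[1,3], I[2,2], I[4,4]^3, I[4,5], I[6,6]^3, I[6,7].
μ_θ-semistable layers: μ^(1)=19; μ^(2)=31/2; μ^(3)=5; μ^(4)=-9; μ^(5)=-16; μ^(6)=-30

((0, 0, 0, 3, 0, 0, 0); (0, 0, 0, 1, 1, 0, 0); (0, 0, 1, 0, 0, 0, 1); (0, 0, 0, 0, 0, 4, 0); (1, 1, 0, 0, 0, 0, 0); (0, 1, 0, 0, 0, 0, 0))


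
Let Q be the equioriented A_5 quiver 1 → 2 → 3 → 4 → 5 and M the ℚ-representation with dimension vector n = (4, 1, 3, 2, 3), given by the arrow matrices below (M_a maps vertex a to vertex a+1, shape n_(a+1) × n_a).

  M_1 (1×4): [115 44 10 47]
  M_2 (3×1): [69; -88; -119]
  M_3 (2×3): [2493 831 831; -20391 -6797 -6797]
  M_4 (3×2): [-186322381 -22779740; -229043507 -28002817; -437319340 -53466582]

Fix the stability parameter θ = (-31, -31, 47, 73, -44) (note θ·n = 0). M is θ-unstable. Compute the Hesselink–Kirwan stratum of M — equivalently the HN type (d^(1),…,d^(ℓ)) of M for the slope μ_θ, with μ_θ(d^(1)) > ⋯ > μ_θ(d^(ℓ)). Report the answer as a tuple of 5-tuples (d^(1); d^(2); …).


Via rank(M_{q-1}∘⋯∘M_p): M ≅ I[1,1]^3, I[1,3], I[3,3], I[3,5], I[4,5], I[5,5].
μ_θ-semistable layers: μ^(1)=47; μ^(2)=76/3; μ^(3)=29/2; μ^(4)=-31; μ^(5)=-44

((0, 0, 2, 0, 0); (0, 0, 1, 1, 1); (0, 0, 0, 1, 1); (4, 1, 0, 0, 0); (0, 0, 0, 0, 1))


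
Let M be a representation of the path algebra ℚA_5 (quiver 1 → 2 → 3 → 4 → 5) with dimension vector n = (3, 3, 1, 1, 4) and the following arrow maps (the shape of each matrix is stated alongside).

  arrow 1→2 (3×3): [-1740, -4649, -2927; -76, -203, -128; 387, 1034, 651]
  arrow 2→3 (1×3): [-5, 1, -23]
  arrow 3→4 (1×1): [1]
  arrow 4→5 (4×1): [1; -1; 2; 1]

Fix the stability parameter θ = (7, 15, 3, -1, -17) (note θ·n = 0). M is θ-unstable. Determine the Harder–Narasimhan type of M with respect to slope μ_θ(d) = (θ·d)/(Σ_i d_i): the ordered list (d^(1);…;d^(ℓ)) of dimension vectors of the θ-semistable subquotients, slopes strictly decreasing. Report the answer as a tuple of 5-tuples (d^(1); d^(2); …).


Interval decomposition of M: I[1,2]^2, I[1,5], I[5,5]^3.
HN type (ℓ=4): μ^(1)=15; μ^(2)=7; μ^(3)=7/5; μ^(4)=-17

((0, 2, 0, 0, 0); (2, 0, 0, 0, 0); (1, 1, 1, 1, 1); (0, 0, 0, 0, 3))


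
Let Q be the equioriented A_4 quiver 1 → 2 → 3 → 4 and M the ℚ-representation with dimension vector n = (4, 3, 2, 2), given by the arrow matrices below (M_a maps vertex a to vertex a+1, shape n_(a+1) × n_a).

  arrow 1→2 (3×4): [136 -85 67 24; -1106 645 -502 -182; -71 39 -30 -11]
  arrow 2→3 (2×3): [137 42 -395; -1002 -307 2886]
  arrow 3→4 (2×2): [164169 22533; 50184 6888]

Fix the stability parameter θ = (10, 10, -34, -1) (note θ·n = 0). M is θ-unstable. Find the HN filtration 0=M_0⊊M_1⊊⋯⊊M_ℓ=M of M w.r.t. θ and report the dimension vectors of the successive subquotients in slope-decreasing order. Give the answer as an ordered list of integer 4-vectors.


Interval decomposition of M: I[1,1], I[1,2], I[1,3], I[1,4], I[4,4].
HN type (ℓ=3): μ^(1)=10; μ^(2)=-1; μ^(3)=-14/3

((2, 1, 0, 0); (0, 0, 0, 2); (2, 2, 2, 0))


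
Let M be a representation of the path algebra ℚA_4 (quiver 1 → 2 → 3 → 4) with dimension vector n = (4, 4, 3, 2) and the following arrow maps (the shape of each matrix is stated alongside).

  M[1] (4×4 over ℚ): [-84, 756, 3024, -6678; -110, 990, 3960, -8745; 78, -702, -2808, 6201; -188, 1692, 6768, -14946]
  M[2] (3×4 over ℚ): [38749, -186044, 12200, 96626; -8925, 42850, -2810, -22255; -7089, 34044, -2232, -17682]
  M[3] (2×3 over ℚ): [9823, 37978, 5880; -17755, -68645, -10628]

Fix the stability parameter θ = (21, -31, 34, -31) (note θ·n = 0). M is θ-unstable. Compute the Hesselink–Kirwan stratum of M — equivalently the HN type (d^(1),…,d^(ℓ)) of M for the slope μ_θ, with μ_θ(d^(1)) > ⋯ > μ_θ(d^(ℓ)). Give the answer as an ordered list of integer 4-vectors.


Via rank(M_{q-1}∘⋯∘M_p): M ≅ I[1,1]^3, I[1,4], I[2,2]^2, I[2,4], I[3,3].
μ_θ-semistable layers: μ^(1)=34; μ^(2)=21; μ^(3)=3/2; μ^(4)=-5; μ^(5)=-31

((0, 0, 1, 0); (3, 0, 0, 0); (0, 0, 2, 2); (1, 1, 0, 0); (0, 3, 0, 0))


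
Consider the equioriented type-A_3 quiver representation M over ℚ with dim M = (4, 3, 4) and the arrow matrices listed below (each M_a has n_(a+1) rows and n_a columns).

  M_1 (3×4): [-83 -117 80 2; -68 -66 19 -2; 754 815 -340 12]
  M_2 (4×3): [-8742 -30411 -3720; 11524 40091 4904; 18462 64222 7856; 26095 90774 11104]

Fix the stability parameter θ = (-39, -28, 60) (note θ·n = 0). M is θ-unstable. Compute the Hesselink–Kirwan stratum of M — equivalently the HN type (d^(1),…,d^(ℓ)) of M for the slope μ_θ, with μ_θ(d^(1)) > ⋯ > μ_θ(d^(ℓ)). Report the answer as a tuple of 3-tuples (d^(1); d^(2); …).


Via rank(M_{q-1}∘⋯∘M_p): M ≅ I[1,1], I[1,2], I[1,3]^2, I[3,3]^2.
μ_θ-semistable layers: μ^(1)=60; μ^(2)=-28; μ^(3)=-39

((0, 0, 4); (0, 3, 0); (4, 0, 0))


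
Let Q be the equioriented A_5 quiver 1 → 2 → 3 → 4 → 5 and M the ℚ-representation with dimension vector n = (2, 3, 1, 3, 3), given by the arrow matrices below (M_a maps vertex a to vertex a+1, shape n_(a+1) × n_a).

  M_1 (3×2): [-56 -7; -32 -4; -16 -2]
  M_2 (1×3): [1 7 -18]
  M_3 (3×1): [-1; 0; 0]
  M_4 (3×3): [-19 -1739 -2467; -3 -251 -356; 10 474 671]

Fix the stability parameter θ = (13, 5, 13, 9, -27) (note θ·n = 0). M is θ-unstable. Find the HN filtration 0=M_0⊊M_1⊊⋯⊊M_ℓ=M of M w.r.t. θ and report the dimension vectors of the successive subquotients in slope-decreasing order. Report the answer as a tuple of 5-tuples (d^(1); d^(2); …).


Via rank(M_{q-1}∘⋯∘M_p): M ≅ I[1,1], I[1,5], I[2,2]^2, I[4,4], I[4,5], I[5,5].
μ_θ-semistable layers: μ^(1)=13; μ^(2)=9; μ^(3)=5; μ^(4)=13/5; μ^(5)=-9; μ^(6)=-27

((1, 0, 0, 0, 0); (0, 0, 0, 1, 0); (0, 2, 0, 0, 0); (1, 1, 1, 1, 1); (0, 0, 0, 1, 1); (0, 0, 0, 0, 1))


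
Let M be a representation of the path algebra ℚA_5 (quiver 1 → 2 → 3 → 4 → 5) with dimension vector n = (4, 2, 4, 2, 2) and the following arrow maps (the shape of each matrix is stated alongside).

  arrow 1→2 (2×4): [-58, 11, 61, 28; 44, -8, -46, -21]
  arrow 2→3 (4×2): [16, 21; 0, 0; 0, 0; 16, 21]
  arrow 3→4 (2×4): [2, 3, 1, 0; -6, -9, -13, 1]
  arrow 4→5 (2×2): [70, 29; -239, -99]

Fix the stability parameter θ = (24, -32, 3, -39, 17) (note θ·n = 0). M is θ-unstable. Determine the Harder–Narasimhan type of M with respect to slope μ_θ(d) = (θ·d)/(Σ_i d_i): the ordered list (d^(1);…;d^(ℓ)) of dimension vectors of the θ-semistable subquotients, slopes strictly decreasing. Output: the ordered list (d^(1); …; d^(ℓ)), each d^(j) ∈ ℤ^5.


Via rank(M_{q-1}∘⋯∘M_p): M ≅ I[1,1]^2, I[1,2], I[1,5], I[3,3]^2, I[3,5].
μ_θ-semistable layers: μ^(1)=24; μ^(2)=17; μ^(3)=3; μ^(4)=-4; μ^(5)=-11; μ^(6)=-18

((2, 0, 0, 0, 0); (0, 0, 0, 0, 2); (0, 0, 2, 0, 0); (1, 1, 0, 0, 0); (1, 1, 1, 1, 0); (0, 0, 1, 1, 0))


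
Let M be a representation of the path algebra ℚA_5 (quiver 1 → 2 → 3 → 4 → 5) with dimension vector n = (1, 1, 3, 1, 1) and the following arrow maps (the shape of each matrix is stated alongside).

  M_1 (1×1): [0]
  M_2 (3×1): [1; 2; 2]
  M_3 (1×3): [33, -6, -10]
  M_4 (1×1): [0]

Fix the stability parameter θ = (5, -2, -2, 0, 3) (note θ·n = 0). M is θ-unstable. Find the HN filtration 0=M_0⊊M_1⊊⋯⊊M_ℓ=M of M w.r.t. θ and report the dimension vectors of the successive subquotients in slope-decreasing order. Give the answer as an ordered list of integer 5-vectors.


Via rank(M_{q-1}∘⋯∘M_p): M ≅ I[1,1], I[2,4], I[3,3]^2, I[5,5].
μ_θ-semistable layers: μ^(1)=5; μ^(2)=3; μ^(3)=0; μ^(4)=-2

((1, 0, 0, 0, 0); (0, 0, 0, 0, 1); (0, 0, 0, 1, 0); (0, 1, 3, 0, 0))


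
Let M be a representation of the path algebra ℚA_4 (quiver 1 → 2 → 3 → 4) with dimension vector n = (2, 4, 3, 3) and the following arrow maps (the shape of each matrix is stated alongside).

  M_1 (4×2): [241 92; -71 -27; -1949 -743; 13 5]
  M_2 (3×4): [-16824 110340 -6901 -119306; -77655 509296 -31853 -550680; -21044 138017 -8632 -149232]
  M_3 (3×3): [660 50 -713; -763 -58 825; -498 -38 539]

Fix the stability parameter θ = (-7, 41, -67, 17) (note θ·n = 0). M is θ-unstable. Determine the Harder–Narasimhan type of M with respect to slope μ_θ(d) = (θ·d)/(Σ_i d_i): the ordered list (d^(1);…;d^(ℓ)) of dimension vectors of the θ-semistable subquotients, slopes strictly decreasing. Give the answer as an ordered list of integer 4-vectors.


Interval decomposition of M: I[1,3], I[1,4], I[2,2], I[2,4], I[4,4].
HN type (ℓ=4): μ^(1)=41; μ^(2)=17; μ^(3)=-11; μ^(4)=-13

((0, 1, 0, 0); (0, 0, 0, 3); (2, 2, 2, 0); (0, 1, 1, 0))


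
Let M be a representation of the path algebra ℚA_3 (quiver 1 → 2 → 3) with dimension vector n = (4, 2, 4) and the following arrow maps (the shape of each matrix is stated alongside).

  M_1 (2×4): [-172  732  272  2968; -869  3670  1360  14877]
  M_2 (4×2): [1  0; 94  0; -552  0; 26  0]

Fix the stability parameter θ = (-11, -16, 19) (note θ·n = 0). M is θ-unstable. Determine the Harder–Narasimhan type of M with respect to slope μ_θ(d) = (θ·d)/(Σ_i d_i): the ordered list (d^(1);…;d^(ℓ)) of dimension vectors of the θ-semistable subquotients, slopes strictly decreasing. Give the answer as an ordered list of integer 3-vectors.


Via rank(M_{q-1}∘⋯∘M_p): M ≅ I[1,1]^2, I[1,2], I[1,3], I[3,3]^3.
μ_θ-semistable layers: μ^(1)=19; μ^(2)=-11; μ^(3)=-27/2

((0, 0, 4); (2, 0, 0); (2, 2, 0))


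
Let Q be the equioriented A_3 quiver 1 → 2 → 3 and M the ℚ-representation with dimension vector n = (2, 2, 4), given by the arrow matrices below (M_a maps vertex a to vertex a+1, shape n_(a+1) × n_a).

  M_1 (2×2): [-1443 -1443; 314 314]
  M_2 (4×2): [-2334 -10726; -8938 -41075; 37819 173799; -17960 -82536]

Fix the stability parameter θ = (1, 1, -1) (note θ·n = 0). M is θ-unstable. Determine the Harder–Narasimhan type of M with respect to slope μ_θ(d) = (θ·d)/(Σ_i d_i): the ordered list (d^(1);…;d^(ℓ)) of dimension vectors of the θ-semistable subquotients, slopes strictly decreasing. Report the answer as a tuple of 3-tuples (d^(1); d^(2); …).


Interval decomposition of M: I[1,1], I[1,3], I[2,3], I[3,3]^2.
HN type (ℓ=4): μ^(1)=1; μ^(2)=1/3; μ^(3)=0; μ^(4)=-1

((1, 0, 0); (1, 1, 1); (0, 1, 1); (0, 0, 2))


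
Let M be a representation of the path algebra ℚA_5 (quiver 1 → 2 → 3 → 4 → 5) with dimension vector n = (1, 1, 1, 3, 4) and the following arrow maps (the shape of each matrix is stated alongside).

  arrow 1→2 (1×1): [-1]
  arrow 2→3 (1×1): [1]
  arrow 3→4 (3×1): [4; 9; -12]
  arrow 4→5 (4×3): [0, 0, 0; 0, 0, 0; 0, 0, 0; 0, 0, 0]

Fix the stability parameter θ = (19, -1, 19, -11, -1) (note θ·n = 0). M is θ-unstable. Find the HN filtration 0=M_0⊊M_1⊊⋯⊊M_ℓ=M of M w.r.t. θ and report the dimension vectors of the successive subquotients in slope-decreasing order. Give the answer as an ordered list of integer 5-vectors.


Via rank(M_{q-1}∘⋯∘M_p): M ≅ I[1,4], I[4,4]^2, I[5,5]^4.
μ_θ-semistable layers: μ^(1)=13/2; μ^(2)=-1; μ^(3)=-11

((1, 1, 1, 1, 0); (0, 0, 0, 0, 4); (0, 0, 0, 2, 0))


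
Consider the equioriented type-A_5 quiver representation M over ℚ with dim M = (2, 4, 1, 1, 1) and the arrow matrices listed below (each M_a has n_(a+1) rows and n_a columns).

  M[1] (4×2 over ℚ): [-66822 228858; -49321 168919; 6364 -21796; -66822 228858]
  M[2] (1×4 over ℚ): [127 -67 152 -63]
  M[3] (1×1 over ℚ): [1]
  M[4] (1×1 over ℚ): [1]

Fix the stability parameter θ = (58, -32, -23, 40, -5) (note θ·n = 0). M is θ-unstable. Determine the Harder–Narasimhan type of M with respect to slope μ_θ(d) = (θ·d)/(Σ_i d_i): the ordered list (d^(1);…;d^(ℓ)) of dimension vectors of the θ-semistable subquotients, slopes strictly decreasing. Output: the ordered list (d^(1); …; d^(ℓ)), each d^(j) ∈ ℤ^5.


Barcode: M ≅ I[1,1], I[1,5], I[2,2]^3. HN layers by μ_θ (4 steps, strictly decreasing):
  μ^(1)=58; μ^(2)=35/2; μ^(3)=1; μ^(4)=-32

((1, 0, 0, 0, 0); (0, 0, 0, 1, 1); (1, 1, 1, 0, 0); (0, 3, 0, 0, 0))


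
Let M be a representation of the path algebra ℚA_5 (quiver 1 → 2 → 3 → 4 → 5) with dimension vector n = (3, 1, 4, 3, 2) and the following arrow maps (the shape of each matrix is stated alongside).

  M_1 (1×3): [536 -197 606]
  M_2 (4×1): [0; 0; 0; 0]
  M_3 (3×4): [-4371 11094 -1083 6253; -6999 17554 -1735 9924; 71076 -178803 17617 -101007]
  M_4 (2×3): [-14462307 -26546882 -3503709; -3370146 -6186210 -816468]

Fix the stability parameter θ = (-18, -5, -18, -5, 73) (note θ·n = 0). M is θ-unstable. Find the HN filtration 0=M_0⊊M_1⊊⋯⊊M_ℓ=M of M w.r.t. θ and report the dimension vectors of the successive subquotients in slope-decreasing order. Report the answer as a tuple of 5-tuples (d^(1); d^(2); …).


Barcode: M ≅ I[1,1]^2, I[1,2], I[3,3], I[3,4], I[3,5]^2. HN layers by μ_θ (3 steps, strictly decreasing):
  μ^(1)=73; μ^(2)=-5; μ^(3)=-18

((0, 0, 0, 0, 2); (0, 1, 0, 3, 0); (3, 0, 4, 0, 0))


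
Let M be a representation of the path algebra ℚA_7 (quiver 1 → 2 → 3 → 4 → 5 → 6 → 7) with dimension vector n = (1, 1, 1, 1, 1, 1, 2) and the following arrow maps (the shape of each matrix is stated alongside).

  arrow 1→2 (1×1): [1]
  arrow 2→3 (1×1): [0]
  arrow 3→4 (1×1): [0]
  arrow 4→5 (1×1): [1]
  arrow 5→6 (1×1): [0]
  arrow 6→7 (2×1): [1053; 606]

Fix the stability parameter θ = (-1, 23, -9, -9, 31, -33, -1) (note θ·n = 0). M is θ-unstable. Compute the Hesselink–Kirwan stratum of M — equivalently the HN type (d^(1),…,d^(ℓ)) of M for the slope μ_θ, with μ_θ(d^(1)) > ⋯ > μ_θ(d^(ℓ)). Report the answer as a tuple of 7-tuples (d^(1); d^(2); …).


Barcode: M ≅ I[1,2], I[3,3], I[4,5], I[6,7], I[7,7]. HN layers by μ_θ (5 steps, strictly decreasing):
  μ^(1)=31; μ^(2)=23; μ^(3)=-1; μ^(4)=-9; μ^(5)=-33

((0, 0, 0, 0, 1, 0, 0); (0, 1, 0, 0, 0, 0, 0); (1, 0, 0, 0, 0, 0, 2); (0, 0, 1, 1, 0, 0, 0); (0, 0, 0, 0, 0, 1, 0))


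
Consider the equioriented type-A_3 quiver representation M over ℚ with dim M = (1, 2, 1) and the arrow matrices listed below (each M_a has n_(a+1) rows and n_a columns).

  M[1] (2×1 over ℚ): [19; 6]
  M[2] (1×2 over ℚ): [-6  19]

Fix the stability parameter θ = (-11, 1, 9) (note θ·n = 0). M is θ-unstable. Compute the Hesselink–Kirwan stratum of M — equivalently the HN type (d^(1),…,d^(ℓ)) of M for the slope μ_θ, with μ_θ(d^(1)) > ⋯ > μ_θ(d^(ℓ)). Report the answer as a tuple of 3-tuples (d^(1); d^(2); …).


Barcode: M ≅ I[1,2], I[2,3]. HN layers by μ_θ (3 steps, strictly decreasing):
  μ^(1)=9; μ^(2)=1; μ^(3)=-11

((0, 0, 1); (0, 2, 0); (1, 0, 0))


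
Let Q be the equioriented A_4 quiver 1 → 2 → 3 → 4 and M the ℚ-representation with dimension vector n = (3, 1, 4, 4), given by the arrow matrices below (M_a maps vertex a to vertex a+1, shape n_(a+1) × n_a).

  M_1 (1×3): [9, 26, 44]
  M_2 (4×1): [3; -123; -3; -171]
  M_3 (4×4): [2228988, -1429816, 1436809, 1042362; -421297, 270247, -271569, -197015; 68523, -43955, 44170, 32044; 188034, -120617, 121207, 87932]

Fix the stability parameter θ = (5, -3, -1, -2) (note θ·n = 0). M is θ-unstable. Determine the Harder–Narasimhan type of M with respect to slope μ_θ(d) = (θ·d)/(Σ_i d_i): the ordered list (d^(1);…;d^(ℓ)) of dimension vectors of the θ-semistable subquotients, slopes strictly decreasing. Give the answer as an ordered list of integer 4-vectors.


Interval decomposition of M: I[1,1]^2, I[1,4], I[3,4]^3.
HN type (ℓ=3): μ^(1)=5; μ^(2)=-1/4; μ^(3)=-3/2

((2, 0, 0, 0); (1, 1, 1, 1); (0, 0, 3, 3))


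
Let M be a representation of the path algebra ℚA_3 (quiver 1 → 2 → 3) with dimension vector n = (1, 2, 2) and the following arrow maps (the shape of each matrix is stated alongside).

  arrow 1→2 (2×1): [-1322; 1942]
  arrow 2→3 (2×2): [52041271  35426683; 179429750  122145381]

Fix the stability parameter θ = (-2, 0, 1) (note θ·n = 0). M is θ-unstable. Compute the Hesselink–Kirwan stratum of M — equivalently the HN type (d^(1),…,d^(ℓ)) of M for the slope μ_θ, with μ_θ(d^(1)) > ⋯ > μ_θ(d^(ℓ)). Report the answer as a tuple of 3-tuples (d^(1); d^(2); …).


Interval decomposition of M: I[1,3], I[2,3].
HN type (ℓ=3): μ^(1)=1; μ^(2)=0; μ^(3)=-2

((0, 0, 2); (0, 2, 0); (1, 0, 0))


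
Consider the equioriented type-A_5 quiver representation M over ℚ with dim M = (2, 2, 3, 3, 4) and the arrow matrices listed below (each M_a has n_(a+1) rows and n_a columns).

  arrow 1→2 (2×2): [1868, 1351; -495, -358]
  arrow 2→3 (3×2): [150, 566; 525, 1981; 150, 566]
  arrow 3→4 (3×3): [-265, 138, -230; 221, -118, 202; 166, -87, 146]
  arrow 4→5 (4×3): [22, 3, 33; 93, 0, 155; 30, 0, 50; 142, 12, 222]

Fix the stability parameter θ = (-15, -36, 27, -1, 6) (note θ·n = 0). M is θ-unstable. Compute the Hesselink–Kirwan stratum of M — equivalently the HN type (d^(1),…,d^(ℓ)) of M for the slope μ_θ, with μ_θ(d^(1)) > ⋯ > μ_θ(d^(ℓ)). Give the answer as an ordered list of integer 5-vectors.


Barcode: M ≅ I[1,2], I[1,5], I[3,4], I[3,5], I[5,5]^2. HN layers by μ_θ (4 steps, strictly decreasing):
  μ^(1)=13; μ^(2)=32/3; μ^(3)=6; μ^(4)=-51/2

((0, 0, 1, 1, 0); (0, 0, 2, 2, 2); (0, 0, 0, 0, 2); (2, 2, 0, 0, 0))


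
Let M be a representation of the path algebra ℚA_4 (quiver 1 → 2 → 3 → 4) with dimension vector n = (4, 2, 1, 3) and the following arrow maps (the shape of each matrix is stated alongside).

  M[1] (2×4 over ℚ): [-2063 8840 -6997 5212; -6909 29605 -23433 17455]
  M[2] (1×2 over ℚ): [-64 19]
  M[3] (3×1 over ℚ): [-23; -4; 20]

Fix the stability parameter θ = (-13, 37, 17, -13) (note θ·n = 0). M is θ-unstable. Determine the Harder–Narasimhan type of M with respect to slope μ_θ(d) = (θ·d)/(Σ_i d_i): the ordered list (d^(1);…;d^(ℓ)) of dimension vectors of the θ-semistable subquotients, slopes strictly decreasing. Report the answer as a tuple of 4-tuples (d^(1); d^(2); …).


Barcode: M ≅ I[1,1]^2, I[1,2], I[1,4], I[4,4]^2. HN layers by μ_θ (3 steps, strictly decreasing):
  μ^(1)=37; μ^(2)=41/3; μ^(3)=-13

((0, 1, 0, 0); (0, 1, 1, 1); (4, 0, 0, 2))


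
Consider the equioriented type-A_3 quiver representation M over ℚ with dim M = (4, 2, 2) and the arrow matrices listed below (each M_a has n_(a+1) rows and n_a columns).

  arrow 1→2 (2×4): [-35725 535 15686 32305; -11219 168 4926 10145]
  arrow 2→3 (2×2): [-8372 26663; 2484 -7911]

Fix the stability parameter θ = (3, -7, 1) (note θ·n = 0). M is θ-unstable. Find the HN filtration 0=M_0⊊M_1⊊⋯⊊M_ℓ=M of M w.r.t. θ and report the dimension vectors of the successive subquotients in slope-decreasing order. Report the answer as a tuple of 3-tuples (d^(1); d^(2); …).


Interval decomposition of M: I[1,1]^2, I[1,2], I[1,3], I[3,3].
HN type (ℓ=3): μ^(1)=3; μ^(2)=1; μ^(3)=-2

((2, 0, 0); (0, 0, 2); (2, 2, 0))


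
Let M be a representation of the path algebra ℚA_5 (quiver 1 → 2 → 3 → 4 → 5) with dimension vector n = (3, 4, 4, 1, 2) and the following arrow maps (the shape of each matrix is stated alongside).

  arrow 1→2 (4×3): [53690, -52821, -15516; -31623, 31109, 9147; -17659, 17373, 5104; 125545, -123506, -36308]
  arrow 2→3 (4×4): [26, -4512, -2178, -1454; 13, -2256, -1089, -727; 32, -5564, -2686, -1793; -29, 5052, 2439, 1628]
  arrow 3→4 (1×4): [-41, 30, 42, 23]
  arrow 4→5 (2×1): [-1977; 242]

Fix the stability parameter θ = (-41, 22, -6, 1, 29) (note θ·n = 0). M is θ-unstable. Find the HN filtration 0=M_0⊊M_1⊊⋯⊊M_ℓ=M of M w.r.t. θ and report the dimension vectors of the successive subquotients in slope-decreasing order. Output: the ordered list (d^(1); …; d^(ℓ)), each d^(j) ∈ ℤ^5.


Interval decomposition of M: I[1,2]^2, I[1,5], I[2,3], I[3,3]^2, I[5,5].
HN type (ℓ=6): μ^(1)=29; μ^(2)=22; μ^(3)=8; μ^(4)=17/3; μ^(5)=-6; μ^(6)=-41

((0, 0, 0, 0, 2); (0, 2, 0, 0, 0); (0, 1, 1, 0, 0); (0, 1, 1, 1, 0); (0, 0, 2, 0, 0); (3, 0, 0, 0, 0))


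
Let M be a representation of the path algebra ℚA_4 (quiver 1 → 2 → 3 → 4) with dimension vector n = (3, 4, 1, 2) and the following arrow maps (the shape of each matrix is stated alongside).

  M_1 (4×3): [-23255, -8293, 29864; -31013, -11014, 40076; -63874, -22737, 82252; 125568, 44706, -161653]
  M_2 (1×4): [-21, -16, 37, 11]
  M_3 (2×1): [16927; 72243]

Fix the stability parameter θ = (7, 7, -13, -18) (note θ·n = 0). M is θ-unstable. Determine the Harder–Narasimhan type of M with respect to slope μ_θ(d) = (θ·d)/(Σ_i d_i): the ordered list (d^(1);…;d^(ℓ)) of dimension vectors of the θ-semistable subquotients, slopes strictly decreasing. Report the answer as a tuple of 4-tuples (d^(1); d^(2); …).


Interval decomposition of M: I[1,2]^2, I[1,4], I[2,2], I[4,4].
HN type (ℓ=3): μ^(1)=7; μ^(2)=-17/4; μ^(3)=-18

((2, 3, 0, 0); (1, 1, 1, 1); (0, 0, 0, 1))


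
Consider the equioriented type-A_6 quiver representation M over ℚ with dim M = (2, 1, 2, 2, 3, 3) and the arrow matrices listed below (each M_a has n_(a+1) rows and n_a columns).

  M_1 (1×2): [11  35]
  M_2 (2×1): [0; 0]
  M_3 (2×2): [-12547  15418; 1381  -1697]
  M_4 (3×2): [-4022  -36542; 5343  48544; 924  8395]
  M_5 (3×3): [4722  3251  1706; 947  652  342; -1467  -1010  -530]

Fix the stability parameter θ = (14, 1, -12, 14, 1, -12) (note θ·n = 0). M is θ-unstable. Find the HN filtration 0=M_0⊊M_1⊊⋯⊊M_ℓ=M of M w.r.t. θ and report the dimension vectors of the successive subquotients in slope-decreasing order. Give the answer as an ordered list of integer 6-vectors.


Barcode: M ≅ I[1,1], I[1,2], I[3,6]^2, I[5,5], I[6,6]. HN layers by μ_θ (4 steps, strictly decreasing):
  μ^(1)=14; μ^(2)=15/2; μ^(3)=1; μ^(4)=-12

((1, 0, 0, 0, 0, 0); (1, 1, 0, 0, 0, 0); (0, 0, 0, 2, 3, 2); (0, 0, 2, 0, 0, 1))


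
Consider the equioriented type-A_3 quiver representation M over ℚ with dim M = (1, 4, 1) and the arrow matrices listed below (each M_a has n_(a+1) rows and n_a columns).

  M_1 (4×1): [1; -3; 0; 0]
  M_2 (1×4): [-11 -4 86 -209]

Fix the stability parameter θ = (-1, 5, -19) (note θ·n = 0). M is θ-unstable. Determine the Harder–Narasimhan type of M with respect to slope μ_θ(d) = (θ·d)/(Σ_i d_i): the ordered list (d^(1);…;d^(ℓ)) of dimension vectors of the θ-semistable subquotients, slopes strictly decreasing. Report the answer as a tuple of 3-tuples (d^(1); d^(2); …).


Interval decomposition of M: I[1,3], I[2,2]^3.
HN type (ℓ=2): μ^(1)=5; μ^(2)=-5

((0, 3, 0); (1, 1, 1))


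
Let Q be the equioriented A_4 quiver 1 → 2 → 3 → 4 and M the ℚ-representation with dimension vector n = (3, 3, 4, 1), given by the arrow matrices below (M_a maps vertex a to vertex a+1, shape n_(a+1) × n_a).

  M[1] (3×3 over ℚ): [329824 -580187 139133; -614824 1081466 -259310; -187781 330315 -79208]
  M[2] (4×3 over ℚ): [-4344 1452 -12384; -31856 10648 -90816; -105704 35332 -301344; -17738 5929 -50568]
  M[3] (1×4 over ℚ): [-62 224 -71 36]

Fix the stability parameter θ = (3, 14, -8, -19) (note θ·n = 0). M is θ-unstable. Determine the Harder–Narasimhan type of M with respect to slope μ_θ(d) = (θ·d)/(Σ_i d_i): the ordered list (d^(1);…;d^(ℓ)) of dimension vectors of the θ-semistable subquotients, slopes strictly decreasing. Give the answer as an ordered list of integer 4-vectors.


Interval decomposition of M: I[1,1], I[1,2]^2, I[2,3], I[3,3]^2, I[3,4].
HN type (ℓ=4): μ^(1)=14; μ^(2)=3; μ^(3)=-8; μ^(4)=-27/2

((0, 2, 0, 0); (3, 1, 1, 0); (0, 0, 2, 0); (0, 0, 1, 1))


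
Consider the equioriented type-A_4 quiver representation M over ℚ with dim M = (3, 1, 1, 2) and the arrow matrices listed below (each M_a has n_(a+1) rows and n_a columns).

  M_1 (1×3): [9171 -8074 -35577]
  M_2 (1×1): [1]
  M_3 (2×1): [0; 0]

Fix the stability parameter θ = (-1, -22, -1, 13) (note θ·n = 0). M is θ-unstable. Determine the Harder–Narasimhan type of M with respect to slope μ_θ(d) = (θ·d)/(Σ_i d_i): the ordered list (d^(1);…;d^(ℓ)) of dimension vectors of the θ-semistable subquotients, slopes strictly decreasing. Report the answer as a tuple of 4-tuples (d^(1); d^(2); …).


Interval decomposition of M: I[1,1]^2, I[1,3], I[4,4]^2.
HN type (ℓ=3): μ^(1)=13; μ^(2)=-1; μ^(3)=-23/2

((0, 0, 0, 2); (2, 0, 1, 0); (1, 1, 0, 0))


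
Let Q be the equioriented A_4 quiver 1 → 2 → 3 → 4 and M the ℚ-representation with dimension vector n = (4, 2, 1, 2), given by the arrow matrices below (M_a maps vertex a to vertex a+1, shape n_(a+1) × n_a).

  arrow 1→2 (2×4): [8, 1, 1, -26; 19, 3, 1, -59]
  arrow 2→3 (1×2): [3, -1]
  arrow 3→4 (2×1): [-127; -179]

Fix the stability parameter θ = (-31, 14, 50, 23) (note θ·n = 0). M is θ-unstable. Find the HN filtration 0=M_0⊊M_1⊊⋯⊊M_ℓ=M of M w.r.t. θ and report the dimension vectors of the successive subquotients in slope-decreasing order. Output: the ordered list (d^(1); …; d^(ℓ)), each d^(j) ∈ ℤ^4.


Interval decomposition of M: I[1,1]^2, I[1,2], I[1,4], I[4,4].
HN type (ℓ=4): μ^(1)=73/2; μ^(2)=23; μ^(3)=14; μ^(4)=-31

((0, 0, 1, 1); (0, 0, 0, 1); (0, 2, 0, 0); (4, 0, 0, 0))


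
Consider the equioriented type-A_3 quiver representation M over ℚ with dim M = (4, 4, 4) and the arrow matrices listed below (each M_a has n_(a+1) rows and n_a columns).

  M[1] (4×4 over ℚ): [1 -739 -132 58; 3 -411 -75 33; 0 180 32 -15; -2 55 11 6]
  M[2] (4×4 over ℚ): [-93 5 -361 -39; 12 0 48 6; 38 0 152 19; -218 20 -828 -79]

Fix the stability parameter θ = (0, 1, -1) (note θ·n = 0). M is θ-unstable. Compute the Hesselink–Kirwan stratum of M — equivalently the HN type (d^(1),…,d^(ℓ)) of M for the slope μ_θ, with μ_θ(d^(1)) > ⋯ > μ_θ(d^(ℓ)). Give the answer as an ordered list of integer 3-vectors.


Barcode: M ≅ I[1,2]^2, I[1,3]^2, I[3,3]^2. HN layers by μ_θ (3 steps, strictly decreasing):
  μ^(1)=1; μ^(2)=0; μ^(3)=-1

((0, 2, 0); (4, 2, 2); (0, 0, 2))


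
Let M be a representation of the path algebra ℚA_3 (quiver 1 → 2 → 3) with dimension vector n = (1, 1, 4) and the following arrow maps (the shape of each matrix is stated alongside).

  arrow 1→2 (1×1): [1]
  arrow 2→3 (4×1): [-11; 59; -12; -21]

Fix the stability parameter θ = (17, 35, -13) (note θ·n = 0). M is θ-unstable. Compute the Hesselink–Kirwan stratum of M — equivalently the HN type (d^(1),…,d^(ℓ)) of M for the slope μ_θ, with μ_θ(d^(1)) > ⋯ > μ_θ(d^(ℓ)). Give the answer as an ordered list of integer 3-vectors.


Interval decomposition of M: I[1,3], I[3,3]^3.
HN type (ℓ=2): μ^(1)=13; μ^(2)=-13

((1, 1, 1); (0, 0, 3))


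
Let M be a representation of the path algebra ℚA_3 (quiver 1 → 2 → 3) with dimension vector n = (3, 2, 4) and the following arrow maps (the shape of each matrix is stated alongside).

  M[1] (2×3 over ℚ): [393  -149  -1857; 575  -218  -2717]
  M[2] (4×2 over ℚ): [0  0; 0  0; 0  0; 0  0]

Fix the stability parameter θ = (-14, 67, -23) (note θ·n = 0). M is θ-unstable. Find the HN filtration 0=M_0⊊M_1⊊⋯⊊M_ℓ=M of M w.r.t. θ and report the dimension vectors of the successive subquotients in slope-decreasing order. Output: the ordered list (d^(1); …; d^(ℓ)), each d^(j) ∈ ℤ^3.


Via rank(M_{q-1}∘⋯∘M_p): M ≅ I[1,1], I[1,2]^2, I[3,3]^4.
μ_θ-semistable layers: μ^(1)=67; μ^(2)=-14; μ^(3)=-23

((0, 2, 0); (3, 0, 0); (0, 0, 4))


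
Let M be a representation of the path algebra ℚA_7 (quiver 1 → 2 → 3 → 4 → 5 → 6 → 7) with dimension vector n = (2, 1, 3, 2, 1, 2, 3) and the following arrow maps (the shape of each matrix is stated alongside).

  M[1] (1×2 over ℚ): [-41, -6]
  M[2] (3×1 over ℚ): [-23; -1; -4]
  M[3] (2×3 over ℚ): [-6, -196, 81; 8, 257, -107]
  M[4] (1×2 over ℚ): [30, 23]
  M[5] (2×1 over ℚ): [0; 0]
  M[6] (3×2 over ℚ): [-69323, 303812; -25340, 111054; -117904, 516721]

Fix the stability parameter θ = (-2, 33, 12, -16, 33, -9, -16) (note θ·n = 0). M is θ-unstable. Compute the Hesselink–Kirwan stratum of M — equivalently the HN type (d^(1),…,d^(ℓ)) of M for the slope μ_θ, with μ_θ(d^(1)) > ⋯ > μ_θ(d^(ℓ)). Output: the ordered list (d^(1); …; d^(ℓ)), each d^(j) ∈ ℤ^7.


Interval decomposition of M: I[1,1], I[1,5], I[3,3], I[3,4], I[6,7]^2, I[7,7].
HN type (ℓ=6): μ^(1)=33; μ^(2)=12; μ^(3)=29/3; μ^(4)=-2; μ^(5)=-25/2; μ^(6)=-16

((0, 0, 0, 0, 1, 0, 0); (0, 0, 1, 0, 0, 0, 0); (0, 1, 1, 1, 0, 0, 0); (2, 0, 1, 1, 0, 0, 0); (0, 0, 0, 0, 0, 2, 2); (0, 0, 0, 0, 0, 0, 1))


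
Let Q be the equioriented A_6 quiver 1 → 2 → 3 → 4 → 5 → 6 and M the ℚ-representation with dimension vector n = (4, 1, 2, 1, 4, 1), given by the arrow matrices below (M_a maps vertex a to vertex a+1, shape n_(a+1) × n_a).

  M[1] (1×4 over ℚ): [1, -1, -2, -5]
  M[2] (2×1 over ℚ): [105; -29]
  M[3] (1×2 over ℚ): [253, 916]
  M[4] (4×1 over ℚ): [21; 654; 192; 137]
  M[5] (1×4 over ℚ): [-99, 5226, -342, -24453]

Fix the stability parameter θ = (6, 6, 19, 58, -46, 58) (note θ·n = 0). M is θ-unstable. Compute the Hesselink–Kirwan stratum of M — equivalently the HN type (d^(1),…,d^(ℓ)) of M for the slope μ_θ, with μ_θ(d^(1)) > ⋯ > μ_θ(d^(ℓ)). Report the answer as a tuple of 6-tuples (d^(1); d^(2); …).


Barcode: M ≅ I[1,1]^3, I[1,5], I[3,3], I[5,5]^2, I[5,6]. HN layers by μ_θ (5 steps, strictly decreasing):
  μ^(1)=58; μ^(2)=19; μ^(3)=31/3; μ^(4)=6; μ^(5)=-46

((0, 0, 0, 0, 0, 1); (0, 0, 1, 0, 0, 0); (0, 0, 1, 1, 1, 0); (4, 1, 0, 0, 0, 0); (0, 0, 0, 0, 3, 0))


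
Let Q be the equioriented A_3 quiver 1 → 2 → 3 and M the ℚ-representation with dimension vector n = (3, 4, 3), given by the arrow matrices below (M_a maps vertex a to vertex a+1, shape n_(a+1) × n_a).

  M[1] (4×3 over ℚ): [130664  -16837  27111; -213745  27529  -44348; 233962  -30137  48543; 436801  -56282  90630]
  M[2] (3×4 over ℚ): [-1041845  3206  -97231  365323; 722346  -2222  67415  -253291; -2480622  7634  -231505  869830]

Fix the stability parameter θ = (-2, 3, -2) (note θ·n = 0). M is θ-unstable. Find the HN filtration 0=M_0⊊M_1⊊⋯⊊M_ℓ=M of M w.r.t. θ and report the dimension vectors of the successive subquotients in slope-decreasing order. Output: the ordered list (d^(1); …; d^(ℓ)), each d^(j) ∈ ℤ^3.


Interval decomposition of M: I[1,3]^3, I[2,2].
HN type (ℓ=3): μ^(1)=3; μ^(2)=1/2; μ^(3)=-2

((0, 1, 0); (0, 3, 3); (3, 0, 0))


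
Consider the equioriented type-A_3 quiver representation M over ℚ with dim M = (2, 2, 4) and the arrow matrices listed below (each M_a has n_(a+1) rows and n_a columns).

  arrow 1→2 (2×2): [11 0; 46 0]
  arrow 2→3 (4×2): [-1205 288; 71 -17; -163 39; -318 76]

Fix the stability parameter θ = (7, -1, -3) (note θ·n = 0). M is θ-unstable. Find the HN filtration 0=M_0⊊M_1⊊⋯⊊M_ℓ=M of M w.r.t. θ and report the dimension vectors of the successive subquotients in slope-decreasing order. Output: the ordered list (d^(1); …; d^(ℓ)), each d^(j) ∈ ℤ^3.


Barcode: M ≅ I[1,1], I[1,3], I[2,3], I[3,3]^2. HN layers by μ_θ (4 steps, strictly decreasing):
  μ^(1)=7; μ^(2)=1; μ^(3)=-2; μ^(4)=-3

((1, 0, 0); (1, 1, 1); (0, 1, 1); (0, 0, 2))


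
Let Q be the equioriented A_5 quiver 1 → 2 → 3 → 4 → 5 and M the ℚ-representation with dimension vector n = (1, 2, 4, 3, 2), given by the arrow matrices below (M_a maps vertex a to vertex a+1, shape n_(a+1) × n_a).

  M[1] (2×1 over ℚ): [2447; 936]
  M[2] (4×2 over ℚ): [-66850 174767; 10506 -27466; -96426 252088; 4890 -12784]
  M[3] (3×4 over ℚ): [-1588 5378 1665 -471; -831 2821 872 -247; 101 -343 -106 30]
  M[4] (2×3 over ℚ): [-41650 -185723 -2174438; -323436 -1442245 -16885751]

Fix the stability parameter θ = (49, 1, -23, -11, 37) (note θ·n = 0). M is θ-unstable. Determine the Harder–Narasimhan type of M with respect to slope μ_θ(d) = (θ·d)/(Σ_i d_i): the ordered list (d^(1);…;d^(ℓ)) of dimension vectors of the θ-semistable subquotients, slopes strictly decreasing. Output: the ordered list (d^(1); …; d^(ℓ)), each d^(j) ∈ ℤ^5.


Barcode: M ≅ I[1,5], I[2,5], I[3,3], I[3,4]. HN layers by μ_θ (4 steps, strictly decreasing):
  μ^(1)=37; μ^(2)=4; μ^(3)=-11; μ^(4)=-23

((0, 0, 0, 0, 2); (1, 1, 1, 1, 0); (0, 1, 1, 2, 0); (0, 0, 2, 0, 0))


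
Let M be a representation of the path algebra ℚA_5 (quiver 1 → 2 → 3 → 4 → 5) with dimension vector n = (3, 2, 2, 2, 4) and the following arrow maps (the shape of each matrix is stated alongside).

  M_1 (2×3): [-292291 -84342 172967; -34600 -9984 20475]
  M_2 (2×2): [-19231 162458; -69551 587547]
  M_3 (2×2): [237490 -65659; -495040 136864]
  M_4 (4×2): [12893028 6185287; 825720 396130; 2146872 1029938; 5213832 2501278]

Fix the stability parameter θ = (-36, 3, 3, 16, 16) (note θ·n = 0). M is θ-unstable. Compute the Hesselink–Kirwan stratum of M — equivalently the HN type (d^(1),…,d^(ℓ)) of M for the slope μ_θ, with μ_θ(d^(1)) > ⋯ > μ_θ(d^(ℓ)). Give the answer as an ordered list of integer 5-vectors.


Via rank(M_{q-1}∘⋯∘M_p): M ≅ I[1,1], I[1,3], I[1,5], I[4,4], I[5,5]^3.
μ_θ-semistable layers: μ^(1)=16; μ^(2)=3; μ^(3)=-36

((0, 0, 0, 2, 4); (0, 2, 2, 0, 0); (3, 0, 0, 0, 0))


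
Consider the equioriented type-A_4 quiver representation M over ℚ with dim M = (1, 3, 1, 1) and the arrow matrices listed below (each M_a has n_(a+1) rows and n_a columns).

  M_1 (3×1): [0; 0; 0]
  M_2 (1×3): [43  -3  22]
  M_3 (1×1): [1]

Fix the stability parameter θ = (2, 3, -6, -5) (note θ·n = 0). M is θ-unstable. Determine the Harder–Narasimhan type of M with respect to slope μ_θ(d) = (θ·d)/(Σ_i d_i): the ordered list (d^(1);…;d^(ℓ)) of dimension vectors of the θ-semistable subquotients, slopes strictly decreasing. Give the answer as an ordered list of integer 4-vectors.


Barcode: M ≅ I[1,1], I[2,2]^2, I[2,4]. HN layers by μ_θ (3 steps, strictly decreasing):
  μ^(1)=3; μ^(2)=2; μ^(3)=-8/3

((0, 2, 0, 0); (1, 0, 0, 0); (0, 1, 1, 1))


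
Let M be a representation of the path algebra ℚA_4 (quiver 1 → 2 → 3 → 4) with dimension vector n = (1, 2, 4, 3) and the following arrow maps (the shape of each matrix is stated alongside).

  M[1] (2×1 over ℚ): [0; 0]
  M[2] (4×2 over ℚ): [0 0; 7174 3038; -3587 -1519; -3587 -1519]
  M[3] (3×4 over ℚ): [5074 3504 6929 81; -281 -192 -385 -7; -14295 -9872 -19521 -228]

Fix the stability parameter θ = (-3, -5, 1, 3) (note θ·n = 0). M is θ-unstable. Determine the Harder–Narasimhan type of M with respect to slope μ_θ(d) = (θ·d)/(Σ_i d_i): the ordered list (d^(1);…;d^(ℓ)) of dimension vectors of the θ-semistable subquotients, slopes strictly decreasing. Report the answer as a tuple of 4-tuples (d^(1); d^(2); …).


Via rank(M_{q-1}∘⋯∘M_p): M ≅ I[1,1], I[2,2], I[2,4], I[3,3], I[3,4]^2.
μ_θ-semistable layers: μ^(1)=3; μ^(2)=1; μ^(3)=-3; μ^(4)=-5

((0, 0, 0, 3); (0, 0, 4, 0); (1, 0, 0, 0); (0, 2, 0, 0))


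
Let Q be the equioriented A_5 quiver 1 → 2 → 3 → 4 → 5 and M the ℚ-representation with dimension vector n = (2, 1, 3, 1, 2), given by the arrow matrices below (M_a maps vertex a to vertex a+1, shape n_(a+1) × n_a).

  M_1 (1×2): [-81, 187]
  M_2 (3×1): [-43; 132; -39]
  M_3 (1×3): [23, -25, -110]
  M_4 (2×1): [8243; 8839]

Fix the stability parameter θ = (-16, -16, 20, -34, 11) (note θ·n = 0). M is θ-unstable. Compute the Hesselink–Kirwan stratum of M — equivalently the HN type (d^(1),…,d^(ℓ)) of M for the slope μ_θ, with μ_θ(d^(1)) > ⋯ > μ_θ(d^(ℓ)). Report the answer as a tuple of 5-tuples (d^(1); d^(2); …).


Interval decomposition of M: I[1,1], I[1,5], I[3,3]^2, I[5,5].
HN type (ℓ=4): μ^(1)=20; μ^(2)=11; μ^(3)=-7; μ^(4)=-16

((0, 0, 2, 0, 0); (0, 0, 0, 0, 2); (0, 0, 1, 1, 0); (2, 1, 0, 0, 0))


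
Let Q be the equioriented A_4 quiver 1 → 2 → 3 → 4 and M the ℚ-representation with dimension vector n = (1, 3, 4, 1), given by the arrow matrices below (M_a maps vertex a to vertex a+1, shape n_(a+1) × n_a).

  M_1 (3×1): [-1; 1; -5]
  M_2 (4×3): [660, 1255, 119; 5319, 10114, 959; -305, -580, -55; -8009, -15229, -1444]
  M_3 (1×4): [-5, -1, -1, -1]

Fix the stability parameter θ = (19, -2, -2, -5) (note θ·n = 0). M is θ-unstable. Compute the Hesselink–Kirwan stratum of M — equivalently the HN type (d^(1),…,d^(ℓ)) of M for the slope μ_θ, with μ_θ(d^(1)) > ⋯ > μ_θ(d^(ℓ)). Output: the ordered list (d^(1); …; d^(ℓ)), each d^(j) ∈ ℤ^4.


Interval decomposition of M: I[1,2], I[2,3], I[2,4], I[3,3]^2.
HN type (ℓ=3): μ^(1)=17/2; μ^(2)=-2; μ^(3)=-3

((1, 1, 0, 0); (0, 1, 3, 0); (0, 1, 1, 1))


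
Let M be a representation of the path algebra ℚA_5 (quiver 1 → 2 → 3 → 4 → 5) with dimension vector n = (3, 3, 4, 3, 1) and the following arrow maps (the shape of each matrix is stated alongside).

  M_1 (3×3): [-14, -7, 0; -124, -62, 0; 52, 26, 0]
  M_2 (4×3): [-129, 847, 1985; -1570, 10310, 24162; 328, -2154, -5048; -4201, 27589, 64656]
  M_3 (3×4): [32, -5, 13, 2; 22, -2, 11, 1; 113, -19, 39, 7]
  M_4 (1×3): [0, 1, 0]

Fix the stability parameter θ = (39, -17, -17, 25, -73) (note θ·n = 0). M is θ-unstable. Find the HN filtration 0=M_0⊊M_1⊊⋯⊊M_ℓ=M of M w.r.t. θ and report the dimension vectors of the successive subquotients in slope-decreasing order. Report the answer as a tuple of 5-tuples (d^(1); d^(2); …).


Barcode: M ≅ I[1,1]^2, I[1,5], I[2,4]^2, I[3,3]. HN layers by μ_θ (4 steps, strictly decreasing):
  μ^(1)=39; μ^(2)=25; μ^(3)=-43/5; μ^(4)=-17

((2, 0, 0, 0, 0); (0, 0, 0, 2, 0); (1, 1, 1, 1, 1); (0, 2, 3, 0, 0))


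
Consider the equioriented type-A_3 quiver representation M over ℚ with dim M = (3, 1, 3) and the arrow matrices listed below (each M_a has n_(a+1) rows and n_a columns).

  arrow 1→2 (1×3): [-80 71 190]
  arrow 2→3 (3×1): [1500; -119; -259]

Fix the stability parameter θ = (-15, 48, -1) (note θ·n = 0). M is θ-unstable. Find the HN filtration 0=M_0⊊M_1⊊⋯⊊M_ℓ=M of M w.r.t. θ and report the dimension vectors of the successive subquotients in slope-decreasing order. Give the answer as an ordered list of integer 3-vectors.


Barcode: M ≅ I[1,1]^2, I[1,3], I[3,3]^2. HN layers by μ_θ (3 steps, strictly decreasing):
  μ^(1)=47/2; μ^(2)=-1; μ^(3)=-15

((0, 1, 1); (0, 0, 2); (3, 0, 0))
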